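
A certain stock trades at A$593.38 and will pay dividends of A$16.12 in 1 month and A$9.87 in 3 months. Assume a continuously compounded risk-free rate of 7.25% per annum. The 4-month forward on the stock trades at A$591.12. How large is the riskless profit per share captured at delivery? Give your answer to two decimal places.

PV(dividends) I = 16.12·e^(−0.0725·1/12) + 9.87·e^(−0.0725·3/12) = 25.7156
Fair forward F* = (S − I)·e^(rT) = (593.38 − 25.7156)·e^0.024167 = 567.6644 × 1.024461 = 581.5500
Market A$591.12 > fair 581.5500: forward overpriced → cash-and-carry (borrow at r, buy the stock and collect the dividends, short the forward).
Profit at T = |F_mkt − F*| = |591.12 − 581.5500| = A$9.57 per share

A$9.57 per share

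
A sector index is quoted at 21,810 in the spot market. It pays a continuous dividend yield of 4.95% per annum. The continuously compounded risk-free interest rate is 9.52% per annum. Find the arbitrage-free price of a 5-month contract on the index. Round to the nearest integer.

F = S·e^((r − q)T) = 21810 · e^((0.0952 − 0.0495) × 5/12)
= 21810 · e^0.019042 = 21810 × 1.019224
F = 22,229

22,229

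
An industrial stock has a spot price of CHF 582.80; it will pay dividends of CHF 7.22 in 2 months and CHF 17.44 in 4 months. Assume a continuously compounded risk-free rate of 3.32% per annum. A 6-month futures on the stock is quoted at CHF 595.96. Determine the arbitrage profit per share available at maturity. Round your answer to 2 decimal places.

PV(dividends) I = 7.22·e^(−0.0332·2/12) + 17.44·e^(−0.0332·4/12) = 24.4282
Fair futures F* = (S − I)·e^(rT) = (582.80 − 24.4282)·e^0.016600 = 558.3718 × 1.016739 = 567.7184
Market CHF 595.96 > fair 567.7184: forward overpriced → cash-and-carry (borrow at r, buy the stock and collect the dividends, short the forward).
Profit at T = |F_mkt − F*| = |595.96 − 567.7184| = CHF 28.24 per share

CHF 28.24 per share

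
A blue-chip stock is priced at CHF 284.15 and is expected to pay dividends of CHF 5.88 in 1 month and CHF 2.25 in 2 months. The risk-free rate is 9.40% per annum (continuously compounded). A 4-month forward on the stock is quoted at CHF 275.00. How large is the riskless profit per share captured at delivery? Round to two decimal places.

PV(dividends) I = 5.88·e^(−0.0940·1/12) + 2.25·e^(−0.0940·2/12) = 8.0491
Fair forward F* = (S − I)·e^(rT) = (284.15 − 8.0491)·e^0.031333 = 276.1009 × 1.031829 = 284.8889
Market CHF 275.00 < fair 284.8889: forward underpriced → reverse cash-and-carry (short the stock, invest proceeds at r, pay the dividends, go long the forward).
Profit at T = |F_mkt − F*| = |275.00 − 284.8889| = CHF 9.89 per share

CHF 9.89 per share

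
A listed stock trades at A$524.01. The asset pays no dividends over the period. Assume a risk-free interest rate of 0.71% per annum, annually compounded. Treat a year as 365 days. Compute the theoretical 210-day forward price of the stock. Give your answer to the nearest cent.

A$526.15

F = S · (1+r)^T
= 524.01 × 1.004079
F = A$526.15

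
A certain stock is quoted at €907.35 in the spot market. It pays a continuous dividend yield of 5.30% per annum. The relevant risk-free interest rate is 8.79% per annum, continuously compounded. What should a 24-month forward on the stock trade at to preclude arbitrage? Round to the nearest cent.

€972.95

F = S·e^((r − q)T) = 907.35 · e^((0.0879 − 0.0530) × 24/12)
= 907.35 · e^0.069800 = 907.35 × 1.072294
F = €972.95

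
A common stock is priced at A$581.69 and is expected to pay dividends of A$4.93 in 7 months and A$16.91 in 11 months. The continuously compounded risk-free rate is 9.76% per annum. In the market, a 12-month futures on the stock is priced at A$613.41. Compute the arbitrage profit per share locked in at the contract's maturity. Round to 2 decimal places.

PV(dividends) I = 4.93·e^(−0.0976·7/12) + 16.91·e^(−0.0976·11/12) = 20.1200
Fair futures F* = (S − I)·e^(rT) = (581.69 − 20.1200)·e^0.097600 = 561.5700 × 1.102522 = 619.1433
Market A$613.41 < fair 619.1433: forward underpriced → reverse cash-and-carry (short the stock, invest proceeds at r, pay the dividends, go long the forward).
Profit at T = |F_mkt − F*| = |613.41 − 619.1433| = A$5.73 per share

A$5.73 per share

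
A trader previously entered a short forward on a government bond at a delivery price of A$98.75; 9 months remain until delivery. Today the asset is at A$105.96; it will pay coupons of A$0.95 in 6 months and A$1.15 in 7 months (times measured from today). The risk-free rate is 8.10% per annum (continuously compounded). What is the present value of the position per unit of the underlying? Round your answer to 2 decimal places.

-A$11.02

PV(remaining coupons) I = 0.95·e^(−0.0810·6/12) + 1.15·e^(−0.0810·7/12) = 2.0092
Current forward F = (S − I)·e^(rT) = (105.96 − 2.0092)·e^(0.0810·9/12) = 103.9508 × 1.062633 = 110.4616
Value (long) = (F − K)·e^(−rT) = (110.4616 − 98.75) × 0.941058 = 11.0213
Short position value = −(long value) = -A$11.02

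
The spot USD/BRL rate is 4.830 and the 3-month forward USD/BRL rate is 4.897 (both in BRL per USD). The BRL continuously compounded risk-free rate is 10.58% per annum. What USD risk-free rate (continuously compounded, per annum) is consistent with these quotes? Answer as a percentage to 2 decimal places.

F = S·e^((r_BRL − r_USD)T) ⇒ r_USD = r_BRL − ln(F/S)/T
ln(4.897/4.830) = 0.013776; /(3/12) = 0.055104
r_USD = 0.1058 − 0.055104 = 0.050696
r_USD = 5.07%

5.07%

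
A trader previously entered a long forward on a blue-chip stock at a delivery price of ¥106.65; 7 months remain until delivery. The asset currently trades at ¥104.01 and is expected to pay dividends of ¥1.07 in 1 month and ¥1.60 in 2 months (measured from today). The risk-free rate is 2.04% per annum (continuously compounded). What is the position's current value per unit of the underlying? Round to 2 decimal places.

-¥4.04

PV(remaining dividends) I = 1.07·e^(−0.0204·1/12) + 1.60·e^(−0.0204·2/12) = 2.6628
Current forward F = (S − I)·e^(rT) = (104.01 − 2.6628)·e^(0.0204·7/12) = 101.3472 × 1.011971 = 102.5604
Value (long) = (F − K)·e^(−rT) = (102.5604 − 106.65) × 0.988171 = -4.0412
Value = -¥4.04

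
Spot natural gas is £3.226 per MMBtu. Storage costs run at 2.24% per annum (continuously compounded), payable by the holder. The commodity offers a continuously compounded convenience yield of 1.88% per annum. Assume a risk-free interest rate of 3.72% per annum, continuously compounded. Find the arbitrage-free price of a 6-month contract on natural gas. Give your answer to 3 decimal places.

£3.292 per MMBtu

Net carry = r + u − y = 0.0372 + 0.0224 − 0.0188 = 0.0408
F = S·e^((r+u−y)T) = 3.226 · e^(0.0408 × 6/12) = 3.226 · e^0.020400
= 3.226 × 1.020610 = £3.292 per MMBtu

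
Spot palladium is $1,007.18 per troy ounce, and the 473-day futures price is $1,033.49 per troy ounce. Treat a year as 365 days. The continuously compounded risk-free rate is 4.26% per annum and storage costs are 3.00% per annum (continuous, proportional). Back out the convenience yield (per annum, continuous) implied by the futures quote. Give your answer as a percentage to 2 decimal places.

5.27%

F = S·e^((r+u−y)T) ⇒ (r+u−y) = ln(F/S)/T
ln(1033.49/1007.18) = 0.025787; /T ⇒ 0.019899
y = r + u − ln(F/S)/T = 0.0426 + 0.0300 − 0.019899 = 0.052701
y = 5.27%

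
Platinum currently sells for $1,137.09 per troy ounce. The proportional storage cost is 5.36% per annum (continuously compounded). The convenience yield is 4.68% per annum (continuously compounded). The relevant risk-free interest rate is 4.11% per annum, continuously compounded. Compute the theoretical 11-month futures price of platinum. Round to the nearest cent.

Net carry = r + u − y = 0.0411 + 0.0536 − 0.0468 = 0.0479
F = S·e^((r+u−y)T) = 1137.09 · e^(0.0479 × 11/12) = 1137.09 · e^0.04390833
= 1137.09 × 1.04488657 = $1,188.13 per troy ounce

$1,188.13 per troy ounce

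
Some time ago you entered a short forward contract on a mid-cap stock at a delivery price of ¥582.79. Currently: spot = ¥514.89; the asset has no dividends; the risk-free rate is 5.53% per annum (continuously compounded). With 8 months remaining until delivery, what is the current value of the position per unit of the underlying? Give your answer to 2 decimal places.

¥46.81

Current fair forward for the remaining 8 months: F = S·e^(r·T), r = 0.0553
F = 514.89 · e^(0.0553 × 8/12) = 514.89 × 1.037555 = 534.2267
Value of long forward = (F − K)·e^(−rT) = (534.2267 − 582.79) · e^(−0.0553·8/12)
= -48.5633 × 0.963805 = -46.81
Short position value = −(long value) = ¥46.81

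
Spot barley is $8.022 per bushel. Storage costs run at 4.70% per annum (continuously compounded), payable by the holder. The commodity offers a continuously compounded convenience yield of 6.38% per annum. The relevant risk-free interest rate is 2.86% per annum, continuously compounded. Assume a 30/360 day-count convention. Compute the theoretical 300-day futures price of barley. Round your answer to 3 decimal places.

$8.101 per bushel

Net carry = r + u − y = 0.0286 + 0.0470 − 0.0638 = 0.0118
F = S·e^((r+u−y)T) = 8.022 · e^(0.0118 × 300/360) = 8.022 · e^0.009833
= 8.022 × 1.009882 = $8.101 per bushel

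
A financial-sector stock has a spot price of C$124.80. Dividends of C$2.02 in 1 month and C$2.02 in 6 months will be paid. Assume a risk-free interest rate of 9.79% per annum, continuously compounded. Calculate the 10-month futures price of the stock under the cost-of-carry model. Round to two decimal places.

C$131.15

PV(dividends) I = 2.02·e^(−0.0979·1/12) + 2.02·e^(−0.0979·6/12)
I = 2.0036 + 1.9235 = 3.9271
F = (S − I)·e^(rT) = (124.80 − 3.9271) · e^(0.0979·10/12)
= 120.8729 · e^0.081583 = 120.8729 × 1.085003 = C$131.15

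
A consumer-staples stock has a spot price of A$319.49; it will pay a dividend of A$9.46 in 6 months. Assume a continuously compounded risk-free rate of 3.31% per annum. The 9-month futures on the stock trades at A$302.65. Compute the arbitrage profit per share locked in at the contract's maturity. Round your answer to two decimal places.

PV(dividends) I = 9.46·e^(−0.0331·6/12) = 9.3047
Fair futures F* = (S − I)·e^(rT) = (319.49 − 9.3047)·e^0.024825 = 310.1853 × 1.025136 = 317.9821
Market A$302.65 < fair 317.9821: forward underpriced → reverse cash-and-carry (short the stock, invest proceeds at r, pay the dividends, go long the forward).
Profit at T = |F_mkt − F*| = |302.65 − 317.9821| = A$15.33 per share

A$15.33 per share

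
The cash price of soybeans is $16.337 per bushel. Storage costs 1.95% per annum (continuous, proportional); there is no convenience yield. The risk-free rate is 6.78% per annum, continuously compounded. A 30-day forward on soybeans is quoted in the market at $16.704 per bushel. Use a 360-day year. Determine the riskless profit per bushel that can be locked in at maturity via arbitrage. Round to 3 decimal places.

$0.248 per bushel

Fair forward: F* = S·e^(carry·T), with carry = (r + u) = 0.0678 + 0.0195 = 0.0873
F* = 16.337 · e^(0.0873 × 30/360) = 16.337 · e^0.007275 = 16.337 × 1.007302 = $16.4563
Market $16.704 > fair $16.4563: forward overpriced → cash-and-carry (buy spot, short the forward).
At maturity, profit = |F_mkt − F*| = |16.704 − 16.4563| = $0.248 per bushel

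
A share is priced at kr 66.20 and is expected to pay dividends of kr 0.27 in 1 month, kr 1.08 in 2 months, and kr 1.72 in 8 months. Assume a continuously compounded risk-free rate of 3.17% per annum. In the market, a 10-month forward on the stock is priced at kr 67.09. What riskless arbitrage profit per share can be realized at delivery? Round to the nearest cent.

kr 2.23 per share

PV(dividends) I = 0.27·e^(−0.0317·1/12) + 1.08·e^(−0.0317·2/12) + 1.72·e^(−0.0317·8/12) = 3.0276
Fair forward F* = (S − I)·e^(rT) = (66.20 − 3.0276)·e^0.026417 = 63.1724 × 1.026769 = 64.8635
Market kr 67.09 > fair 64.8635: forward overpriced → cash-and-carry (borrow at r, buy the stock and collect the dividends, short the forward).
Profit at T = |F_mkt − F*| = |67.09 − 64.8635| = kr 2.23 per share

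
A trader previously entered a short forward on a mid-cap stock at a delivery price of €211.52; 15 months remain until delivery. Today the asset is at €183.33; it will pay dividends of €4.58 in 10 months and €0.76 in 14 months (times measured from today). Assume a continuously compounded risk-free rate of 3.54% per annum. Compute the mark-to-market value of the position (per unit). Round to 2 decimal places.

PV(remaining dividends) I = 4.58·e^(−0.0354·10/12) + 0.76·e^(−0.0354·14/12) = 5.1761
Current forward F = (S − I)·e^(rT) = (183.33 − 5.1761)·e^(0.0354·15/12) = 178.1539 × 1.045244 = 186.2143
Value (long) = (F − K)·e^(−rT) = (186.2143 − 211.52) × 0.956715 = -24.2103
Short position value = −(long value) = €24.21

€24.21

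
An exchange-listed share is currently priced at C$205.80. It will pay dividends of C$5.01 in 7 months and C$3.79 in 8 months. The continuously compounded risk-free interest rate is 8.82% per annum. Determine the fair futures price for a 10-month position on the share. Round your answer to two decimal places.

PV(dividends) I = 5.01·e^(−0.0882·7/12) + 3.79·e^(−0.0882·8/12)
I = 4.7588 + 3.5736 = 8.3324
F = (S − I)·e^(rT) = (205.80 − 8.3324) · e^(0.0882·10/12)
= 197.4676 · e^0.073500 = 197.4676 × 1.076269 = C$212.53

C$212.53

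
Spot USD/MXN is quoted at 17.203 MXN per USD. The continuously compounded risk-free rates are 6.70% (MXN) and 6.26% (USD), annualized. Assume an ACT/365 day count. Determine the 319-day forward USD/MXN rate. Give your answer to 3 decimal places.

17.269

F = S·e^((r_MXN − r_USD)T) = 17.203 · e^((0.0670 − 0.0626) × 319/365)
= 17.203 · e^0.003845 = 17.203 × 1.003852
F = 17.269 MXN per USD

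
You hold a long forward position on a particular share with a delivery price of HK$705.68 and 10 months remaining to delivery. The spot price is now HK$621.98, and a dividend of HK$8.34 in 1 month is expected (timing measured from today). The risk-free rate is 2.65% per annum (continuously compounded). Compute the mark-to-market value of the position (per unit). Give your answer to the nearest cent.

-HK$76.61

PV(remaining dividends) I = 8.34·e^(−0.0265·1/12) = 8.3216
Current forward F = (S − I)·e^(rT) = (621.98 − 8.3216)·e^(0.0265·10/12) = 613.6584 × 1.022329 = 627.3608
Value (long) = (F − K)·e^(−rT) = (627.3608 − 705.68) × 0.978159 = -76.6086
Value = -HK$76.61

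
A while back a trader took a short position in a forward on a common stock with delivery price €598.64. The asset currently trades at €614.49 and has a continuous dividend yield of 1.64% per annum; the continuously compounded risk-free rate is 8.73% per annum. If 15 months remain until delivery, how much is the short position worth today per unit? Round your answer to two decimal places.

-€65.27

Current fair forward for the remaining 15 months: F = S·e^((r − q)·T), (r − q) = 0.0873 − 0.0164 = 0.0709
F = 614.49 · e^(0.0709 × 15/12) = 614.49 × 1.092671 = 671.4354
Value of long forward = (F − K)·e^(−rT) = (671.4354 − 598.64) · e^(−0.0873·15/12)
= 72.7954 × 0.896618 = 65.27
Short position value = −(long value) = -€65.27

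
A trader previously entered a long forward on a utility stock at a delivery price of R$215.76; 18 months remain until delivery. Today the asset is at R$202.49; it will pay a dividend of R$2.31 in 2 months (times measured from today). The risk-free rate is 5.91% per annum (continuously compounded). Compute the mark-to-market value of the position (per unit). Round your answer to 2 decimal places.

R$2.75

PV(remaining dividends) I = 2.31·e^(−0.0591·2/12) = 2.2874
Current forward F = (S − I)·e^(rT) = (202.49 − 2.2874)·e^(0.0591·18/12) = 200.2026 × 1.092698 = 218.7610
Value (long) = (F − K)·e^(−rT) = (218.7610 − 215.76) × 0.915166 = 2.7464
Value = R$2.75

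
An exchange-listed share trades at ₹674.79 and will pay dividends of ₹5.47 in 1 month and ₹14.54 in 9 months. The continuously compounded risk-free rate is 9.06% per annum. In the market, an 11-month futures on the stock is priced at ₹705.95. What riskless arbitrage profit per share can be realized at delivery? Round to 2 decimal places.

₹6.61 per share

PV(dividends) I = 5.47·e^(−0.0906·1/12) + 14.54·e^(−0.0906·9/12) = 19.0137
Fair futures F* = (S − I)·e^(rT) = (674.79 − 19.0137)·e^0.083050 = 655.7763 × 1.086596 = 712.5639
Market ₹705.95 < fair 712.5639: forward underpriced → reverse cash-and-carry (short the stock, invest proceeds at r, pay the dividends, go long the forward).
Profit at T = |F_mkt − F*| = |705.95 − 712.5639| = ₹6.61 per share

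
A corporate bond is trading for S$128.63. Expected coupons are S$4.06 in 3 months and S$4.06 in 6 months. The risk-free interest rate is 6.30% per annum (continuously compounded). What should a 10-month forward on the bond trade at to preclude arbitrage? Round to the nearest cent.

S$127.21

PV(coupons) I = 4.06·e^(−0.0630·3/12) + 4.06·e^(−0.0630·6/12)
I = 3.9966 + 3.9341 = 7.9307
F = (S − I)·e^(rT) = (128.63 − 7.9307) · e^(0.0630·10/12)
= 120.6993 · e^0.052500 = 120.6993 × 1.053903 = S$127.21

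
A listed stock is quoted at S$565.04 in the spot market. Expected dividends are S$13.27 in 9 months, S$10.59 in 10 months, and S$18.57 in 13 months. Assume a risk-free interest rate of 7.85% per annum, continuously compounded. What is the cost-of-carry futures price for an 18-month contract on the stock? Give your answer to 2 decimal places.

PV(dividends) I = 13.27·e^(−0.0785·9/12) + 10.59·e^(−0.0785·10/12) + 18.57·e^(−0.0785·13/12)
I = 12.5113 + 9.9194 + 17.0561 = 39.4868
F = (S − I)·e^(rT) = (565.04 − 39.4868) · e^(0.0785·18/12)
= 525.5532 · e^0.117750 = 525.5532 × 1.124963 = S$591.23

S$591.23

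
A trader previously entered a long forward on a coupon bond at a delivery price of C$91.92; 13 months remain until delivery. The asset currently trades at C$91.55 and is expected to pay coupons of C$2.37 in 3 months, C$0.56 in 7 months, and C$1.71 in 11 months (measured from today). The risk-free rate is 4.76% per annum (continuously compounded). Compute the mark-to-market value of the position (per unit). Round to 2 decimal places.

PV(remaining coupons) I = 2.37·e^(−0.0476·3/12) + 0.56·e^(−0.0476·7/12) + 1.71·e^(−0.0476·11/12) = 4.5236
Current forward F = (S − I)·e^(rT) = (91.55 − 4.5236)·e^(0.0476·13/12) = 87.0264 × 1.052919 = 91.6318
Value (long) = (F − K)·e^(−rT) = (91.6318 − 91.92) × 0.949740 = -0.2737
Value = -C$0.27

-C$0.27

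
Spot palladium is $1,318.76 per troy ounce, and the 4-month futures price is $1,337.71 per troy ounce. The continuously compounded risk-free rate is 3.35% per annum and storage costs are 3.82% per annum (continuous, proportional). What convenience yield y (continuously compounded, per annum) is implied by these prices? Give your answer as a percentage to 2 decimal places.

F = S·e^((r+u−y)T) ⇒ (r+u−y) = ln(F/S)/T
ln(1337.71/1318.76) = 0.014267; /T ⇒ 0.042801
y = r + u − ln(F/S)/T = 0.0335 + 0.0382 − 0.042801 = 0.028899
y = 2.89%

2.89%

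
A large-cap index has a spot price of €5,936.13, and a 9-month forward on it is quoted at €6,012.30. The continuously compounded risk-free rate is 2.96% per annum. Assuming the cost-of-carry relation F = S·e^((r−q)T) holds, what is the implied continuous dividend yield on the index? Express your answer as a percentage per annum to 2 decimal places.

1.26%

From F = S·e^((r−q)T): (r − q) = ln(F/S)/T
ln(6012.30/5936.13) = ln(1.012832) = 0.012750
(r − q) = 0.012750 / (9/12) = 0.017000
q = r − ln(F/S)/T = 0.0296 − 0.017000 = 0.012600
q = 1.26%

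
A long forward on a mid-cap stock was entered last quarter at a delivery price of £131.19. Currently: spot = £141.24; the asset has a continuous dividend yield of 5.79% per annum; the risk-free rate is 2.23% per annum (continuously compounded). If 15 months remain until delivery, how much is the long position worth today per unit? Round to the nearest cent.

£3.80

Current fair forward for the remaining 15 months: F = S·e^((r − q)·T), (r − q) = 0.0223 − 0.0579 = -0.0356
F = 141.24 · e^(-0.0356 × 15/12) = 141.24 × 0.956476 = 135.0927
Value of long forward = (F − K)·e^(−rT) = (135.0927 − 131.19) · e^(−0.0223·15/12)
= 3.9027 × 0.972510 = 3.80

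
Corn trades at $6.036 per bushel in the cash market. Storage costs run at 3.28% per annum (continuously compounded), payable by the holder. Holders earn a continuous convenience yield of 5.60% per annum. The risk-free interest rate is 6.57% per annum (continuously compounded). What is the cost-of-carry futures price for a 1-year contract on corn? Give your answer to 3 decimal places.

$6.298 per bushel

Net carry = r + u − y = 0.0657 + 0.0328 − 0.0560 = 0.0425
F = S·e^((r+u−y)T) = 6.036 · e^(0.0425 × 1) = 6.036 · e^0.042500
= 6.036 × 1.043416 = $6.298 per bushel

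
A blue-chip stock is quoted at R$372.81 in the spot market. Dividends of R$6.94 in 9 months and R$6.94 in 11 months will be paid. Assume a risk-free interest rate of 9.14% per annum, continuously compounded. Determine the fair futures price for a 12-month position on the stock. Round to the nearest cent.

PV(dividends) I = 6.94·e^(−0.0914·9/12) + 6.94·e^(−0.0914·11/12)
I = 6.4802 + 6.3822 = 12.8624
F = (S − I)·e^(rT) = (372.81 − 12.8624) · e^(0.0914·12/12)
= 359.9476 · e^0.091400 = 359.9476 × 1.095707 = R$394.40

R$394.40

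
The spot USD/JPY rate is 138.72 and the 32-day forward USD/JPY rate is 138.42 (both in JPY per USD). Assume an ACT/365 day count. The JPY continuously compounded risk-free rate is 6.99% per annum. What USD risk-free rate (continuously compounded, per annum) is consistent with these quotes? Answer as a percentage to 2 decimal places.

F = S·e^((r_JPY − r_USD)T) ⇒ r_USD = r_JPY − ln(F/S)/T
ln(138.42/138.72) = -0.002165; /(32/365) = -0.024695
r_USD = 0.0699 + 0.024695 = 0.094595
r_USD = 9.46%

9.46%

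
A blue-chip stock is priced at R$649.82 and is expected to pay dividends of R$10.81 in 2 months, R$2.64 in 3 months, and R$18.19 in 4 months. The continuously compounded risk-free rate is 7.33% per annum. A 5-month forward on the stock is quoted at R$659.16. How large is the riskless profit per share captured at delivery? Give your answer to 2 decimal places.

R$21.17 per share

PV(dividends) I = 10.81·e^(−0.0733·2/12) + 2.64·e^(−0.0733·3/12) + 18.19·e^(−0.0733·4/12) = 31.0217
Fair forward F* = (S − I)·e^(rT) = (649.82 − 31.0217)·e^0.030542 = 618.7983 × 1.031013 = 637.9891
Market R$659.16 > fair 637.9891: forward overpriced → cash-and-carry (borrow at r, buy the stock and collect the dividends, short the forward).
Profit at T = |F_mkt − F*| = |659.16 − 637.9891| = R$21.17 per share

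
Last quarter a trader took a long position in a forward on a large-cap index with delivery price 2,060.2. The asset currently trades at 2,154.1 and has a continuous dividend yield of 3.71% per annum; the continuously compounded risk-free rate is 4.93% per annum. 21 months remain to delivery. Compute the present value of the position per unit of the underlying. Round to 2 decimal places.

128.78

Current fair forward for the remaining 21 months: F = S·e^((r − q)·T), (r − q) = 0.0493 − 0.0371 = 0.0122
F = 2154.1 · e^(0.0122 × 21/12) = 2154.1 × 1.02157954 = 2200.5845
Value of long forward = (F − K)·e^(−rT) = (2200.5845 − 2060.2) · e^(−0.0493·21/12)
= 140.3845 × 0.91734193 = 128.78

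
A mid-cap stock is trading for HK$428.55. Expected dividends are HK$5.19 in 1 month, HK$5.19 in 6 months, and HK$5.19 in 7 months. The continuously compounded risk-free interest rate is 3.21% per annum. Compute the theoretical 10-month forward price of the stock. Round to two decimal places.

HK$424.37

PV(dividends) I = 5.19·e^(−0.0321·1/12) + 5.19·e^(−0.0321·6/12) + 5.19·e^(−0.0321·7/12)
I = 5.1761 + 5.1074 + 5.0937 = 15.3772
F = (S − I)·e^(rT) = (428.55 − 15.3772) · e^(0.0321·10/12)
= 413.1728 · e^0.026750 = 413.1728 × 1.027111 = HK$424.37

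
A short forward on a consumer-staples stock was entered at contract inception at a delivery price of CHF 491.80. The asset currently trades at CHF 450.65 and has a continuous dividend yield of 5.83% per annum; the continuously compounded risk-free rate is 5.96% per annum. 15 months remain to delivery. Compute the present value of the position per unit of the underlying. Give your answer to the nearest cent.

Current fair forward for the remaining 15 months: F = S·e^((r − q)·T), (r − q) = 0.0596 − 0.0583 = 0.0013
F = 450.65 · e^(0.0013 × 15/12) = 450.65 × 1.001626 = 451.3828
Value of long forward = (F − K)·e^(−rT) = (451.3828 − 491.80) · e^(−0.0596·15/12)
= -40.4172 × 0.928207 = -37.52
Short position value = −(long value) = CHF 37.52

CHF 37.52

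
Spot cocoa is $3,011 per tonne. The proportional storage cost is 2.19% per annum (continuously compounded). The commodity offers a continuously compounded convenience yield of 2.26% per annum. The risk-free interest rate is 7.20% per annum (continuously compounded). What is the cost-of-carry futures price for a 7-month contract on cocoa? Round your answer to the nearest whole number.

Net carry = r + u − y = 0.0720 + 0.0219 − 0.0226 = 0.0713
F = S·e^((r+u−y)T) = 3011 · e^(0.0713 × 7/12) = 3011 · e^0.041592
= 3011 × 1.042469 = $3,139 per tonne

$3,139 per tonne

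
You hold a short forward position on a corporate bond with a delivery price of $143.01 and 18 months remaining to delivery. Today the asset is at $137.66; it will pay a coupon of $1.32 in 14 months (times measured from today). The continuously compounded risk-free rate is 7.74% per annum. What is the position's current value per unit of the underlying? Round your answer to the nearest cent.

PV(remaining coupons) I = 1.32·e^(−0.0774·14/12) = 1.2060
Current forward F = (S − I)·e^(rT) = (137.66 − 1.2060)·e^(0.0774·18/12) = 136.4540 × 1.123108 = 153.2526
Value (long) = (F − K)·e^(−rT) = (153.2526 − 143.01) × 0.890386 = 9.1199
Short position value = −(long value) = -$9.12

-$9.12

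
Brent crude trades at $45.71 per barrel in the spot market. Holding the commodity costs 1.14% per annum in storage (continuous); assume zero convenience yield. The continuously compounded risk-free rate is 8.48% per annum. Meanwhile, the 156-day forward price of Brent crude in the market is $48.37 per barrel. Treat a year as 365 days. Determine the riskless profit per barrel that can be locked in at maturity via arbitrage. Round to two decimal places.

Fair forward: F* = S·e^(carry·T), with carry = (r + u) = 0.0848 + 0.0114 = 0.0962
F* = 45.71 · e^(0.0962 × 156/365) = 45.71 · e^0.041116 = 45.71 × 1.041973 = $47.6286
Market $48.37 > fair $47.6286: forward overpriced → cash-and-carry (buy spot, short the forward).
At maturity, profit = |F_mkt − F*| = |48.37 − 47.6286| = $0.74 per barrel

$0.74 per barrel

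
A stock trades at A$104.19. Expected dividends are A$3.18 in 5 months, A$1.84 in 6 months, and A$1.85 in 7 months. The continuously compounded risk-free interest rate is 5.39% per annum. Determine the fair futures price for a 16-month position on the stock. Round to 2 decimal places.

PV(dividends) I = 3.18·e^(−0.0539·5/12) + 1.84·e^(−0.0539·6/12) + 1.85·e^(−0.0539·7/12)
I = 3.1094 + 1.7911 + 1.7927 = 6.6932
F = (S − I)·e^(rT) = (104.19 − 6.6932) · e^(0.0539·16/12)
= 97.4968 · e^0.071867 = 97.4968 × 1.074512 = A$104.76

A$104.76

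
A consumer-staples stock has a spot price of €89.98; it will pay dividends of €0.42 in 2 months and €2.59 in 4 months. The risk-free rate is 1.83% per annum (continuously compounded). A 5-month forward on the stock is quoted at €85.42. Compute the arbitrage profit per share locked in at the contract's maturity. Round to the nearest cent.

PV(dividends) I = 0.42·e^(−0.0183·2/12) + 2.59·e^(−0.0183·4/12) = 2.9930
Fair forward F* = (S − I)·e^(rT) = (89.98 − 2.9930)·e^0.007625 = 86.9870 × 1.007654 = 87.6528
Market €85.42 < fair 87.6528: forward underpriced → reverse cash-and-carry (short the stock, invest proceeds at r, pay the dividends, go long the forward).
Profit at T = |F_mkt − F*| = |85.42 − 87.6528| = €2.23 per share

€2.23 per share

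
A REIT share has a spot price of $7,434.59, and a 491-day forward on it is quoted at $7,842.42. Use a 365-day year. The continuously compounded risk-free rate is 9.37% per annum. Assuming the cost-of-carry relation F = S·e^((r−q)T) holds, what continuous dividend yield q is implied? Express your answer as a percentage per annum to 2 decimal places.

5.40%

From F = S·e^((r−q)T): (r − q) = ln(F/S)/T
ln(7842.42/7434.59) = ln(1.054856) = 0.053404
(r − q) = 0.053404 / (491/365) = 0.039700
q = r − ln(F/S)/T = 0.0937 − 0.039700 = 0.054000
q = 5.40%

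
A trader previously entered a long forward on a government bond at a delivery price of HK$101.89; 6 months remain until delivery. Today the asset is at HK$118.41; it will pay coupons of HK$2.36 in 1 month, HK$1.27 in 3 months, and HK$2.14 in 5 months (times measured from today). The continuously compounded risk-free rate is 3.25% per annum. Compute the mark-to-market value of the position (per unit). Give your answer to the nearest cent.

HK$12.44

PV(remaining coupons) I = 2.36·e^(−0.0325·1/12) + 1.27·e^(−0.0325·3/12) + 2.14·e^(−0.0325·5/12) = 5.7246
Current forward F = (S − I)·e^(rT) = (118.41 − 5.7246)·e^(0.0325·6/12) = 112.6854 × 1.016383 = 114.5315
Value (long) = (F − K)·e^(−rT) = (114.5315 − 101.89) × 0.983881 = 12.4377
Value = HK$12.44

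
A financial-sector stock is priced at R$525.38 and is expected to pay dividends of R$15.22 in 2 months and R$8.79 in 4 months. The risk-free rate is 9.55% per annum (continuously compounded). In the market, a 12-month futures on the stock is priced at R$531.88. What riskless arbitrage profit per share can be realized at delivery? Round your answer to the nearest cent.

R$20.30 per share

PV(dividends) I = 15.22·e^(−0.0955·2/12) + 8.79·e^(−0.0955·4/12) = 23.4943
Fair futures F* = (S − I)·e^(rT) = (525.38 − 23.4943)·e^0.095500 = 501.8857 × 1.100209 = 552.1792
Market R$531.88 < fair 552.1792: forward underpriced → reverse cash-and-carry (short the stock, invest proceeds at r, pay the dividends, go long the forward).
Profit at T = |F_mkt − F*| = |531.88 − 552.1792| = R$20.30 per share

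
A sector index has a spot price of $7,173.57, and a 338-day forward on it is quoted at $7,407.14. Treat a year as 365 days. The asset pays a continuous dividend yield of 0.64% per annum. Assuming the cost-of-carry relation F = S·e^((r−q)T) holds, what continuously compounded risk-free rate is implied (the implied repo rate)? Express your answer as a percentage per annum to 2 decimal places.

From F = S·e^((r−q)T): (r − q) = ln(F/S)/T
ln(7407.14/7173.57) = ln(1.032560) = 0.032041
(r − q) = 0.032041 / (338/365) = 0.034600
r = ln(F/S)/T + q = 0.034600 + 0.0064 = 0.041000
r = 4.10%

4.10%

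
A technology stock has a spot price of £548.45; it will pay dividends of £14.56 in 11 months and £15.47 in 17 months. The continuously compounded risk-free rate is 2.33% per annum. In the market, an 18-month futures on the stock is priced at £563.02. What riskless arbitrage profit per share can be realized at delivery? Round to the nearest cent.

£25.32 per share

PV(dividends) I = 14.56·e^(−0.0233·11/12) + 15.47·e^(−0.0233·17/12) = 29.2200
Fair futures F* = (S − I)·e^(rT) = (548.45 − 29.2200)·e^0.034950 = 519.2300 × 1.035568 = 537.6980
Market £563.02 > fair 537.6980: forward overpriced → cash-and-carry (borrow at r, buy the stock and collect the dividends, short the forward).
Profit at T = |F_mkt − F*| = |563.02 − 537.6980| = £25.32 per share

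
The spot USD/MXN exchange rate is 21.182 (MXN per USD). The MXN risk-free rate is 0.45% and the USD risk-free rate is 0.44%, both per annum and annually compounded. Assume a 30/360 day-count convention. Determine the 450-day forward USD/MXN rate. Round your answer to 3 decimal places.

By covered interest parity, F = S · (1+r_MXN)^T / (1+r_USD)^T
= 21.182 × 1.005628 / 1.005503 = 21.182 × 1.000124
F = 21.185 MXN per USD

21.185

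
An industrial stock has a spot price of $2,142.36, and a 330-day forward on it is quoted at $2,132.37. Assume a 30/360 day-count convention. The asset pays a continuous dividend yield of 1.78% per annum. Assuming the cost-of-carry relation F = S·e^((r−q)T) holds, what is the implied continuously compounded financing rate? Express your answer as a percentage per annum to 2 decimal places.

From F = S·e^((r−q)T): (r − q) = ln(F/S)/T
ln(2132.37/2142.36) = ln(0.995337) = -0.004674
(r − q) = -0.004674 / (330/360) = -0.005099
r = ln(F/S)/T + q = -0.005099 + 0.0178 = 0.012701
r = 1.27%

1.27%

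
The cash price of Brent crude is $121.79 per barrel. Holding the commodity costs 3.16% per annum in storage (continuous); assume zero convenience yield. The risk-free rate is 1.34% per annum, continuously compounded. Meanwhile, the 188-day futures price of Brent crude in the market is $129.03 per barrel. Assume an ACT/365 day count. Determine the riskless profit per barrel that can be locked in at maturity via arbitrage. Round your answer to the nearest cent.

$4.38 per barrel

Fair futures: F* = S·e^(carry·T), with carry = (r + u) = 0.0134 + 0.0316 = 0.0450
F* = 121.79 · e^(0.0450 × 188/365) = 121.79 · e^0.023178 = 121.79 × 1.023449 = $124.6459
Market $129.03 > fair $124.6459: forward overpriced → cash-and-carry (buy spot, short the forward).
At maturity, profit = |F_mkt − F*| = |129.03 − 124.6459| = $4.38 per barrel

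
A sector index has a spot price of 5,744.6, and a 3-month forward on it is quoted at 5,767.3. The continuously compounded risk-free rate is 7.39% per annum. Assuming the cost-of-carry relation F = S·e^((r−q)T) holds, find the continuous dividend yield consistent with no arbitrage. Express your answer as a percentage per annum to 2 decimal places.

From F = S·e^((r−q)T): (r − q) = ln(F/S)/T
ln(5767.3/5744.6) = ln(1.003952) = 0.003944
(r − q) = 0.003944 / (3/12) = 0.015776
q = r − ln(F/S)/T = 0.0739 − 0.015776 = 0.058124
q = 5.81%

5.81%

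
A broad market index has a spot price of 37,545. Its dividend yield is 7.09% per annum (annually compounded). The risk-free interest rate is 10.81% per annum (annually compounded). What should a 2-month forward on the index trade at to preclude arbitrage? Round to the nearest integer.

F = S · (1+r)^T / (1+q)^T
= 37545 × 1.017255 / 1.011482 = 37545 × 1.005707
F = 37,759

37,759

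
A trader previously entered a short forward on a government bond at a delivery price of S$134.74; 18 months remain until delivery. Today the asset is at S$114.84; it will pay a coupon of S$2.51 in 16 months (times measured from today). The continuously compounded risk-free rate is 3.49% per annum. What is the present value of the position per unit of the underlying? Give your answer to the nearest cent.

PV(remaining coupons) I = 2.51·e^(−0.0349·16/12) = 2.3959
Current forward F = (S − I)·e^(rT) = (114.84 − 2.3959)·e^(0.0349·18/12) = 112.4441 × 1.053744 = 118.4873
Value (long) = (F − K)·e^(−rT) = (118.4873 − 134.74) × 0.948997 = -15.4238
Short position value = −(long value) = S$15.42

S$15.42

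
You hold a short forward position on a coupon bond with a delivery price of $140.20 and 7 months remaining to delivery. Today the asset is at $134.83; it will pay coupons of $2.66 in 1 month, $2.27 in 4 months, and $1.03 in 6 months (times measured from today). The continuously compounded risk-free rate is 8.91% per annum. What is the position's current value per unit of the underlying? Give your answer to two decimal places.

$4.10

PV(remaining coupons) I = 2.66·e^(−0.0891·1/12) + 2.27·e^(−0.0891·4/12) + 1.03·e^(−0.0891·6/12) = 5.8290
Current forward F = (S − I)·e^(rT) = (134.83 − 5.8290)·e^(0.0891·7/12) = 129.0010 × 1.053349 = 135.8831
Value (long) = (F − K)·e^(−rT) = (135.8831 − 140.20) × 0.949353 = -4.0983
Short position value = −(long value) = $4.10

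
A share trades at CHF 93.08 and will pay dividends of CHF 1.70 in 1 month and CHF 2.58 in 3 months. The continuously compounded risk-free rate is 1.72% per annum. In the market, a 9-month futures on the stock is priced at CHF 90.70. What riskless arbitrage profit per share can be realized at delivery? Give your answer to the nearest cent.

CHF 0.73 per share

PV(dividends) I = 1.70·e^(−0.0172·1/12) + 2.58·e^(−0.0172·3/12) = 4.2665
Fair futures F* = (S − I)·e^(rT) = (93.08 − 4.2665)·e^0.012900 = 88.8135 × 1.012984 = 89.9667
Market CHF 90.70 > fair 89.9667: forward overpriced → cash-and-carry (borrow at r, buy the stock and collect the dividends, short the forward).
Profit at T = |F_mkt − F*| = |90.70 − 89.9667| = CHF 0.73 per share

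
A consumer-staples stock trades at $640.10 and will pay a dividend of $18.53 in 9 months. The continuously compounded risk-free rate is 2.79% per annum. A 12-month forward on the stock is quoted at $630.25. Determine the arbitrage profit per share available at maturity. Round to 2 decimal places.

PV(dividends) I = 18.53·e^(−0.0279·9/12) = 18.1463
Fair forward F* = (S − I)·e^(rT) = (640.10 − 18.1463)·e^0.027900 = 621.9537 × 1.028293 = 639.5506
Market $630.25 < fair 639.5506: forward underpriced → reverse cash-and-carry (short the stock, invest proceeds at r, pay the dividends, go long the forward).
Profit at T = |F_mkt − F*| = |630.25 − 639.5506| = $9.30 per share

$9.30 per share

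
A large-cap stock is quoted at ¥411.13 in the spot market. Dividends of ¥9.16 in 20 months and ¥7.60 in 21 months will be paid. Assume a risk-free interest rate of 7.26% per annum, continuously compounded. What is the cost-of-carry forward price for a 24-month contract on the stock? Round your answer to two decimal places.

PV(dividends) I = 9.16·e^(−0.0726·20/12) + 7.60·e^(−0.0726·21/12)
I = 8.1161 + 6.6932 = 14.8093
F = (S − I)·e^(rT) = (411.13 − 14.8093) · e^(0.0726·24/12)
= 396.3207 · e^0.145200 = 396.3207 × 1.156271 = ¥458.25

¥458.25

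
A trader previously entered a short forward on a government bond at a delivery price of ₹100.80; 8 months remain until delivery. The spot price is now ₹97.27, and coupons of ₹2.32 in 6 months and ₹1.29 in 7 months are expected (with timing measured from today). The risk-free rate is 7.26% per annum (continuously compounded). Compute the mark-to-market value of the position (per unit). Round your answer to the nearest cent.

PV(remaining coupons) I = 2.32·e^(−0.0726·6/12) + 1.29·e^(−0.0726·7/12) = 3.4738
Current forward F = (S − I)·e^(rT) = (97.27 − 3.4738)·e^(0.0726·8/12) = 93.7962 × 1.049590 = 98.4476
Value (long) = (F − K)·e^(−rT) = (98.4476 − 100.80) × 0.952753 = -2.2413
Short position value = −(long value) = ₹2.24

₹2.24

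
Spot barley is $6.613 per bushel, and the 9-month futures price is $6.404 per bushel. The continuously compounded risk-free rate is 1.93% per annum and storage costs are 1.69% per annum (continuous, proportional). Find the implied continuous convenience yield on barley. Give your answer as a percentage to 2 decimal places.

F = S·e^((r+u−y)T) ⇒ (r+u−y) = ln(F/S)/T
ln(6.404/6.613) = -0.032115; /T ⇒ -0.042820
y = r + u − ln(F/S)/T = 0.0193 + 0.0169 + 0.042820 = 0.079020
y = 7.90%

7.90%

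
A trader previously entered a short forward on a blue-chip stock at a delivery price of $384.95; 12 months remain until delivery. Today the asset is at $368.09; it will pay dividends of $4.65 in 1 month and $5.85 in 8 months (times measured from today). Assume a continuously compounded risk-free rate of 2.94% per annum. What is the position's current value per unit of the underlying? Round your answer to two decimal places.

$16.08

PV(remaining dividends) I = 4.65·e^(−0.0294·1/12) + 5.85·e^(−0.0294·8/12) = 10.3751
Current forward F = (S − I)·e^(rT) = (368.09 − 10.3751)·e^(0.0294·12/12) = 357.7149 × 1.029836 = 368.3877
Value (long) = (F − K)·e^(−rT) = (368.3877 − 384.95) × 0.971028 = -16.0825
Short position value = −(long value) = $16.08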